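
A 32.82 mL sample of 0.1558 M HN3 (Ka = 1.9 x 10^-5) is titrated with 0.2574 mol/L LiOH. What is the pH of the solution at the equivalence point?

8.85

n(HN3) = 0.1558 x 0.03282 = 0.005113 mol; V(LiOH) at equivalence = 0.005113/0.2574 = 0.01987 L.
At equivalence all the acid is converted to N3-; total volume = 0.03282 + 0.01987 = 0.05269 L, so [N3-] = 0.005113/0.05269 = 0.09705 M.
Kb = Kw/Ka = 1.0e-14 / 1.9 x 10^-5 = 5.26e-10.
[OH^-] = sqrt(Kb x [N3-]) = sqrt(5.26e-10 x 0.09705) = 7.15e-6 M.
pOH = 5.15, so pH = 14.00 - 5.15 = 8.85.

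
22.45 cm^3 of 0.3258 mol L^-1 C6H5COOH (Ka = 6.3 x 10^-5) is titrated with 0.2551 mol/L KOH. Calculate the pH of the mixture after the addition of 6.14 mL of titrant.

3.64

Initial n(C6H5COOH) = 0.3258 x 0.02245 = 0.007314 mol.
n(KOH) added = 0.2551 x 0.006140 = 0.001566 mol, converting that many moles of C6H5COOH to C6H5COO-.
Remaining n(C6H5COOH) = 0.005748 mol; n(C6H5COO-) = 0.001566 mol.
By Henderson-Hasselbalch, pH = pKa + log([A^-]/[HA]) = 4.20 + log(0.001566/0.005748) = 4.20 + (-0.56) = 3.64.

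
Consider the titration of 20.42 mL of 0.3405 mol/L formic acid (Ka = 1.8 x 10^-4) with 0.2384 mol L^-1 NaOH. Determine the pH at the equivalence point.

n(HCOOH) = 0.3405 x 0.02042 = 0.006953 mol; V(NaOH) at equivalence = 0.006953/0.2384 = 0.02917 L.
At equivalence all the acid is converted to HCOO-; total volume = 0.02042 + 0.02917 = 0.04959 L, so [HCOO-] = 0.006953/0.04959 = 0.1402 M.
Kb = Kw/Ka = 1.0e-14 / 1.8 x 10^-4 = 5.56e-11.
[OH^-] = sqrt(Kb x [HCOO-]) = sqrt(5.56e-11 x 0.1402) = 2.79e-6 M.
pOH = 5.55, so pH = 14.00 - 5.55 = 8.45.

8.45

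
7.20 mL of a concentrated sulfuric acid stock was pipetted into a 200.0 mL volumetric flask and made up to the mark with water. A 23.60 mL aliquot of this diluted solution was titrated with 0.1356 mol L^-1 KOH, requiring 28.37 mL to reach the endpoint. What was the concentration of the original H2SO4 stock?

2.26 M

n(KOH) = 0.1356 x 0.02837 = 0.003847 mol.
n(H2SO4) in the aliquot = 0.003847 x 1/2 = 0.001923 mol.
[diluted H2SO4] = 0.001923 / 0.02360 = 0.08150 M.
Dilution factor = 200.0/7.200 = 27.78, so [stock] = 0.08150 x 27.78 = 2.26 M.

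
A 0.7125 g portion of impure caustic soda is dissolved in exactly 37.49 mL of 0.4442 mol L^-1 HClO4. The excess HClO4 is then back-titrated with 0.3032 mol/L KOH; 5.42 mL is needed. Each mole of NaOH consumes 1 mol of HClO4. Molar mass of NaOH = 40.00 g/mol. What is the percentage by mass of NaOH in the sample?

Total n(HClO4) added = 0.4442 x 0.03749 = 0.01665 mol.
n(KOH) used = 0.3032 x 0.005420 = 0.001643 mol, which equals the excess n(HClO4).
So n(HClO4) consumed by the sample = 0.01665 - 0.001643 = 0.01501 mol.
n(NaOH) = 0.01501 / 1 = 0.01501 mol.
mass NaOH = 0.01501 x 40.00 = 0.6004 g, so %NaOH = 0.6004/0.7125 x 100 = 84.3%.

84.3%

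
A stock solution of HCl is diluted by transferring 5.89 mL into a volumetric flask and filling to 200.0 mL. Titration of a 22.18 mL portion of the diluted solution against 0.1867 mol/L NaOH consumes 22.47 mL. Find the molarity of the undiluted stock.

6.42 M

n(NaOH) = 0.1867 x 0.02247 = 0.004195 mol.
n(HCl) in the aliquot = 0.004195 mol.
[diluted HCl] = 0.004195 / 0.02218 = 0.1891 M.
Dilution factor = 200.0/5.890 = 33.96, so [stock] = 0.1891 x 33.96 = 6.42 M.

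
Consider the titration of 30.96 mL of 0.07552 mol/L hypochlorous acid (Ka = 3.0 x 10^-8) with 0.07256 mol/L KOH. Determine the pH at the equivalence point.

n(HClO) = 0.07552 x 0.03096 = 0.002338 mol; V(KOH) at equivalence = 0.002338/0.07256 = 0.03222 L.
At equivalence all the acid is converted to ClO-; total volume = 0.03096 + 0.03222 = 0.06318 L, so [ClO-] = 0.002338/0.06318 = 0.03701 M.
Kb = Kw/Ka = 1.0e-14 / 3.0 x 10^-8 = 3.33e-7.
[OH^-] = sqrt(Kb x [ClO-]) = sqrt(3.33e-7 x 0.03701) = 0.000111 M.
pOH = 3.95, so pH = 14.00 - 3.95 = 10.05.

10.05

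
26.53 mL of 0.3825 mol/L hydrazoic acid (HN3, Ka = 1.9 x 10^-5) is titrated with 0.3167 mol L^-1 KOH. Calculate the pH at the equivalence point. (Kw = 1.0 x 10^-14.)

n(HN3) = 0.3825 x 0.02653 = 0.01015 mol; V(KOH) at equivalence = 0.01015/0.3167 = 0.03204 L.
At equivalence all the acid is converted to N3-; total volume = 0.02653 + 0.03204 = 0.05857 L, so [N3-] = 0.01015/0.05857 = 0.1733 M.
Kb = Kw/Ka = 1.0e-14 / 1.9 x 10^-5 = 5.26e-10.
[OH^-] = sqrt(Kb x [N3-]) = sqrt(5.26e-10 x 0.1733) = 9.55e-6 M.
pOH = 5.02, so pH = 14.00 - 5.02 = 8.98.

8.98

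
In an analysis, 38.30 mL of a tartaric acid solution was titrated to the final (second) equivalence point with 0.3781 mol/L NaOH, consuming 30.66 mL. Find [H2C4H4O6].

n(NaOH) = 0.3781 x 0.03066 = 0.01159 mol.
At the final (second) equivalence point, 2 mol OH^- react per mol H2C4H4O6, so n(H2C4H4O6) = 0.01159 / 2 = 0.005796 mol.
[H2C4H4O6] = 0.005796 / 0.03830 L = 0.151 M.

0.151 M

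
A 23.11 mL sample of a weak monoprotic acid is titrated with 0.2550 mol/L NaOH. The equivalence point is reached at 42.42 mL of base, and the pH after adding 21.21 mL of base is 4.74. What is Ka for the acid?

21.21 mL is half of the equivalence volume, so this is the half-equivalence point where [HA] = [A^-].
At half-equivalence pH = pKa, so pKa = 4.74.
Ka = 10^(-4.74) = 1.8 x 10^-5.

1.8 x 10^-5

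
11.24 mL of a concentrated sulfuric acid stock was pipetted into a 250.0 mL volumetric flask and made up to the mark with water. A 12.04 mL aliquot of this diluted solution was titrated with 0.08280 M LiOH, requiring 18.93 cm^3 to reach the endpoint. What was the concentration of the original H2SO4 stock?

1.45 M

n(LiOH) = 0.08280 x 0.01893 = 0.001567 mol.
n(H2SO4) in the aliquot = 0.001567 x 1/2 = 0.0007837 mol.
[diluted H2SO4] = 0.0007837 / 0.01204 = 0.06509 M.
Dilution factor = 250.0/11.24 = 22.24, so [stock] = 0.06509 x 22.24 = 1.45 M.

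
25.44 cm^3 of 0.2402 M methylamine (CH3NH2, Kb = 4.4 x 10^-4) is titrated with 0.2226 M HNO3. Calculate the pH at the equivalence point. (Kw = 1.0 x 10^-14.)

n(CH3NH2) = 0.2402 x 0.02544 = 0.006111 mol; V(HNO3) at equivalence = 0.006111/0.2226 = 0.02745 L.
At equivalence the base is fully converted to CH3NH3+; total volume = 0.05289 L, so [CH3NH3+] = 0.006111/0.05289 = 0.1155 M.
Ka(CH3NH3+) = Kw/Kb = 1.0e-14 / 4.4 x 10^-4 = 2.27e-11.
[H^+] = sqrt(Ka x [CH3NH3+]) = sqrt(2.27e-11 x 0.1155) = 1.62e-6 M.
pH = -log(1.62e-6) = 5.79.

5.79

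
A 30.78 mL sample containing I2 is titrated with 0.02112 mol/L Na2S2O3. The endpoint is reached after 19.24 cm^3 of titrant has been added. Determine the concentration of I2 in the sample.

0.00660 M

n(Na2S2O3) = 0.02112 x 0.01924 = 0.0004063 mol.
From the balanced equation, 2 mol Na2S2O3 reacts with 1 mol I2, so n(I2) = 0.0004063 x 1/2 = 0.0002032 mol.
[I2] = 0.0002032 / 0.03078 L = 0.00660 M.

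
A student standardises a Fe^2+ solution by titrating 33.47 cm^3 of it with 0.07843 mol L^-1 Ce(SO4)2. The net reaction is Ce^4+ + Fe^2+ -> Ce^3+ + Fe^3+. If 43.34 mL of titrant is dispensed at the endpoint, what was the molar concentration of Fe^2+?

n(Ce(SO4)2) = 0.07843 x 0.04334 = 0.003399 mol.
From the balanced equation, 1 mol Ce(SO4)2 reacts with 1 mol Fe^2+, so n(Fe^2+) = 0.003399 x 1/1 = 0.003399 mol.
[Fe^2+] = 0.003399 / 0.03347 L = 0.102 M.

0.102 M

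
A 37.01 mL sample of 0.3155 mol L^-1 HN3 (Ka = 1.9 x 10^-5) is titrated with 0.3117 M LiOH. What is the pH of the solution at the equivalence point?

n(HN3) = 0.3155 x 0.03701 = 0.01168 mol; V(LiOH) at equivalence = 0.01168/0.3117 = 0.03746 L.
At equivalence all the acid is converted to N3-; total volume = 0.03701 + 0.03746 = 0.07447 L, so [N3-] = 0.01168/0.07447 = 0.1568 M.
Kb = Kw/Ka = 1.0e-14 / 1.9 x 10^-5 = 5.26e-10.
[OH^-] = sqrt(Kb x [N3-]) = sqrt(5.26e-10 x 0.1568) = 9.08e-6 M.
pOH = 5.04, so pH = 14.00 - 5.04 = 8.96.

8.96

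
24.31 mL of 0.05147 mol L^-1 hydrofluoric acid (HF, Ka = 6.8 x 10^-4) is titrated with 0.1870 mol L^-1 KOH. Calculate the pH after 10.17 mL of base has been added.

12.28

n(acid) = 0.05147 x 0.02431 = 0.001251 mol; n(KOH) added = 0.1870 x 0.01017 = 0.001902 mol.
Base is in excess by 0.001902 - 0.001251 = 0.0006506 mol in a total volume of 0.03448 L.
[OH^-] = 0.0006506/0.03448 = 0.01887 M, so pOH = 1.72 and pH = 14.00 - 1.72 = 12.28.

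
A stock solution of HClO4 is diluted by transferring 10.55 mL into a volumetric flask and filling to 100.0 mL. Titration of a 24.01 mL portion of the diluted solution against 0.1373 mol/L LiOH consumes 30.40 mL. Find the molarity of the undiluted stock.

1.65 M

n(LiOH) = 0.1373 x 0.03040 = 0.004174 mol.
n(HClO4) in the aliquot = 0.004174 mol.
[diluted HClO4] = 0.004174 / 0.02401 = 0.1738 M.
Dilution factor = 100.0/10.55 = 9.479, so [stock] = 0.1738 x 9.479 = 1.65 M.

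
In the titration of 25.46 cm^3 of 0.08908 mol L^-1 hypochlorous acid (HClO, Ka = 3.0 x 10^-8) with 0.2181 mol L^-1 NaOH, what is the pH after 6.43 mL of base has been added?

Initial n(HClO) = 0.08908 x 0.02546 = 0.002268 mol.
n(NaOH) added = 0.2181 x 0.006430 = 0.001402 mol, converting that many moles of HClO to ClO-.
Remaining n(HClO) = 0.0008656 mol; n(ClO-) = 0.001402 mol.
By Henderson-Hasselbalch, pH = pKa + log([A^-]/[HA]) = 7.52 + log(0.001402/0.0008656) = 7.52 + (+0.21) = 7.73.

7.73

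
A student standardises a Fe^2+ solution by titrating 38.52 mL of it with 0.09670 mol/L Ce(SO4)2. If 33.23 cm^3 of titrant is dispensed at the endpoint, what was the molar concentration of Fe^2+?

0.0834 M

n(Ce(SO4)2) = 0.09670 x 0.03323 = 0.003213 mol.
From the balanced equation, 1 mol Ce(SO4)2 reacts with 1 mol Fe^2+, so n(Fe^2+) = 0.003213 x 1/1 = 0.003213 mol.
[Fe^2+] = 0.003213 / 0.03852 L = 0.0834 M.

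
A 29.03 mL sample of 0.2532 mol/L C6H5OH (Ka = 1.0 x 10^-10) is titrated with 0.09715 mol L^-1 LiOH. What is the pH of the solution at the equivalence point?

n(C6H5OH) = 0.2532 x 0.02903 = 0.007350 mol; V(LiOH) at equivalence = 0.007350/0.09715 = 0.07566 L.
At equivalence all the acid is converted to C6H5O-; total volume = 0.02903 + 0.07566 = 0.1047 L, so [C6H5O-] = 0.007350/0.1047 = 0.07021 M.
Kb = Kw/Ka = 1.0e-14 / 1.0 x 10^-10 = 0.000100.
[OH^-] = sqrt(Kb x [C6H5O-]) = sqrt(0.000100 x 0.07021) = 0.00265 M.
pOH = 2.58, so pH = 14.00 - 2.58 = 11.42.

11.42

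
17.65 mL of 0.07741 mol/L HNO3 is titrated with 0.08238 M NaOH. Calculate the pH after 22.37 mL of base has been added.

n(acid) = 0.07741 x 0.01765 = 0.001366 mol; n(NaOH) added = 0.08238 x 0.02237 = 0.001843 mol.
Base is in excess by 0.001843 - 0.001366 = 0.0004766 mol in a total volume of 0.04002 L.
[OH^-] = 0.0004766/0.04002 = 0.01191 M, so pOH = 1.92 and pH = 14.00 - 1.92 = 12.08.

12.08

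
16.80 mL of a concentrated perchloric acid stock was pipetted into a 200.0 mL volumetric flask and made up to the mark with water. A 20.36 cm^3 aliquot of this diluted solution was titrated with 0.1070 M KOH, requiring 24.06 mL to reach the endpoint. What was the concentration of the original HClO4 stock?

1.51 M

n(KOH) = 0.1070 x 0.02406 = 0.002574 mol.
n(HClO4) in the aliquot = 0.002574 mol.
[diluted HClO4] = 0.002574 / 0.02036 = 0.1264 M.
Dilution factor = 200.0/16.80 = 11.90, so [stock] = 0.1264 x 11.90 = 1.51 M.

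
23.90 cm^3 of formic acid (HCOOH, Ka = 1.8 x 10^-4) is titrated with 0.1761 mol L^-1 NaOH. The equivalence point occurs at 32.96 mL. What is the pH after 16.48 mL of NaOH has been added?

16.48 mL is exactly half the equivalence volume (32.96/2), i.e. the half-equivalence point.
There, n(HA) = n(A^-), so pH = pKa = -log(1.8 x 10^-4) = 3.74.

3.74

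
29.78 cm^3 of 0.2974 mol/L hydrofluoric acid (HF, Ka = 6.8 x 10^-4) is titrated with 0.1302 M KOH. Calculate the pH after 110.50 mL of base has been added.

n(acid) = 0.2974 x 0.02978 = 0.008857 mol; n(KOH) added = 0.1302 x 0.1105 = 0.01439 mol.
Base is in excess by 0.01439 - 0.008857 = 0.005531 mol in a total volume of 0.1403 L.
[OH^-] = 0.005531/0.1403 = 0.03942 M, so pOH = 1.40 and pH = 14.00 - 1.40 = 12.60.

12.60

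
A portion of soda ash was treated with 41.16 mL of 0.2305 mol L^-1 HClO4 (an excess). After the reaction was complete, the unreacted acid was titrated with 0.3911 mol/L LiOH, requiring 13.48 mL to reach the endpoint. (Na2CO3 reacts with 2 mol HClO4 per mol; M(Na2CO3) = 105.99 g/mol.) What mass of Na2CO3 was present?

Total n(HClO4) added = 0.2305 x 0.04116 = 0.009487 mol.
n(LiOH) used = 0.3911 x 0.01348 = 0.005272 mol, which equals the excess n(HClO4).
So n(HClO4) consumed by the sample = 0.009487 - 0.005272 = 0.004215 mol.
n(Na2CO3) = 0.004215 / 2 = 0.002108 mol.
mass = 0.002108 mol x 105.99 g/mol = 0.223 g.

0.223 g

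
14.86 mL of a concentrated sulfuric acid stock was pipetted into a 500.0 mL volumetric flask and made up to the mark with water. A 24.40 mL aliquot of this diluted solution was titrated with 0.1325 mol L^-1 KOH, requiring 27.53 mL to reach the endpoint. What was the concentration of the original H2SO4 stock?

2.52 M

n(KOH) = 0.1325 x 0.02753 = 0.003648 mol.
n(H2SO4) in the aliquot = 0.003648 x 1/2 = 0.001824 mol.
[diluted H2SO4] = 0.001824 / 0.02440 = 0.07475 M.
Dilution factor = 500.0/14.86 = 33.65, so [stock] = 0.07475 x 33.65 = 2.52 M.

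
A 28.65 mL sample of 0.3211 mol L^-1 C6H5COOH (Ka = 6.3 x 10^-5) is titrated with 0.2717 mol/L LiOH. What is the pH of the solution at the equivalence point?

8.68

n(C6H5COOH) = 0.3211 x 0.02865 = 0.009200 mol; V(LiOH) at equivalence = 0.009200/0.2717 = 0.03386 L.
At equivalence all the acid is converted to C6H5COO-; total volume = 0.02865 + 0.03386 = 0.06251 L, so [C6H5COO-] = 0.009200/0.06251 = 0.1472 M.
Kb = Kw/Ka = 1.0e-14 / 6.3 x 10^-5 = 1.59e-10.
[OH^-] = sqrt(Kb x [C6H5COO-]) = sqrt(1.59e-10 x 0.1472) = 4.83e-6 M.
pOH = 5.32, so pH = 14.00 - 5.32 = 8.68.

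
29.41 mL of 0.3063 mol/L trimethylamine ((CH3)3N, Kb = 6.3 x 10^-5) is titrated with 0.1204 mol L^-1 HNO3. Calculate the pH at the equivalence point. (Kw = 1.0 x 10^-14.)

n((CH3)3N) = 0.3063 x 0.02941 = 0.009008 mol; V(HNO3) at equivalence = 0.009008/0.1204 = 0.07482 L.
At equivalence the base is fully converted to (CH3)3NH+; total volume = 0.1042 L, so [(CH3)3NH+] = 0.009008/0.1042 = 0.08643 M.
Ka((CH3)3NH+) = Kw/Kb = 1.0e-14 / 6.3 x 10^-5 = 1.59e-10.
[H^+] = sqrt(Ka x [(CH3)3NH+]) = sqrt(1.59e-10 x 0.08643) = 3.70e-6 M.
pH = -log(3.70e-6) = 5.43.

5.43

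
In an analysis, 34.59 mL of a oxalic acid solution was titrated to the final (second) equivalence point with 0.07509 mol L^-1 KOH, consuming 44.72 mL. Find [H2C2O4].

n(KOH) = 0.07509 x 0.04472 = 0.003358 mol.
At the final (second) equivalence point, 2 mol OH^- react per mol H2C2O4, so n(H2C2O4) = 0.003358 / 2 = 0.001679 mol.
[H2C2O4] = 0.001679 / 0.03459 L = 0.0485 M.

0.0485 M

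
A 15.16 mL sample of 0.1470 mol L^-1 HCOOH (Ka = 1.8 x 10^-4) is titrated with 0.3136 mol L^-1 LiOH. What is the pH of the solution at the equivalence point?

n(HCOOH) = 0.1470 x 0.01516 = 0.002229 mol; V(LiOH) at equivalence = 0.002229/0.3136 = 0.007106 L.
At equivalence all the acid is converted to HCOO-; total volume = 0.01516 + 0.007106 = 0.02227 L, so [HCOO-] = 0.002229/0.02227 = 0.1001 M.
Kb = Kw/Ka = 1.0e-14 / 1.8 x 10^-4 = 5.56e-11.
[OH^-] = sqrt(Kb x [HCOO-]) = sqrt(5.56e-11 x 0.1001) = 2.36e-6 M.
pOH = 5.63, so pH = 14.00 - 5.63 = 8.37.

8.37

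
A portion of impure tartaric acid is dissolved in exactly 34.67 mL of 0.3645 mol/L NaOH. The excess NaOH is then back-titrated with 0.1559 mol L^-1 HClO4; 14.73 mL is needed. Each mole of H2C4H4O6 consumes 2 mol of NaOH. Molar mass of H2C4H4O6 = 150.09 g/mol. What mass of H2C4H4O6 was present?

0.776 g

Total n(NaOH) added = 0.3645 x 0.03467 = 0.01264 mol.
n(HClO4) used = 0.1559 x 0.01473 = 0.002296 mol, which equals the excess n(NaOH).
So n(NaOH) consumed by the sample = 0.01264 - 0.002296 = 0.01034 mol.
n(H2C4H4O6) = 0.01034 / 2 = 0.005170 mol.
mass = 0.005170 mol x 150.09 g/mol = 0.776 g.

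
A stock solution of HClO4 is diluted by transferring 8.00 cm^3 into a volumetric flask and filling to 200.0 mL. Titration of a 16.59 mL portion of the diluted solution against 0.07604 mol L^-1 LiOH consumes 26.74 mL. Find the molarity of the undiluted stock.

n(LiOH) = 0.07604 x 0.02674 = 0.002033 mol.
n(HClO4) in the aliquot = 0.002033 mol.
[diluted HClO4] = 0.002033 / 0.01659 = 0.1226 M.
Dilution factor = 200.0/8.000 = 25.00, so [stock] = 0.1226 x 25.00 = 3.06 M.

3.06 M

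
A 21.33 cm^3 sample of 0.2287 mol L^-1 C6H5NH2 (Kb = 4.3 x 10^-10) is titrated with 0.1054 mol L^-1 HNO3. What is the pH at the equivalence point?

n(C6H5NH2) = 0.2287 x 0.02133 = 0.004878 mol; V(HNO3) at equivalence = 0.004878/0.1054 = 0.04628 L.
At equivalence the base is fully converted to C6H5NH3+; total volume = 0.06761 L, so [C6H5NH3+] = 0.004878/0.06761 = 0.07215 M.
Ka(C6H5NH3+) = Kw/Kb = 1.0e-14 / 4.3 x 10^-10 = 2.33e-5.
[H^+] = sqrt(Ka x [C6H5NH3+]) = sqrt(2.33e-5 x 0.07215) = 0.00130 M.
pH = -log(0.00130) = 2.89.

2.89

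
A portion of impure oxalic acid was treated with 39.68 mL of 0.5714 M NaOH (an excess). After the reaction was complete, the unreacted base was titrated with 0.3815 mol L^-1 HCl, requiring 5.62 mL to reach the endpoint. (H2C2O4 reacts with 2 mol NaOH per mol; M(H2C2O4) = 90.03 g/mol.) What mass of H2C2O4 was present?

Total n(NaOH) added = 0.5714 x 0.03968 = 0.02267 mol.
n(HCl) used = 0.3815 x 0.005620 = 0.002144 mol, which equals the excess n(NaOH).
So n(NaOH) consumed by the sample = 0.02267 - 0.002144 = 0.02053 mol.
n(H2C2O4) = 0.02053 / 2 = 0.01026 mol.
mass = 0.01026 mol x 90.03 g/mol = 0.924 g.

0.924 g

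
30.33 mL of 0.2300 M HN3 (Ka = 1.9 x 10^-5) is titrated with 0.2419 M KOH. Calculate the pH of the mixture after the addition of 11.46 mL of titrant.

4.54

Initial n(HN3) = 0.2300 x 0.03033 = 0.006976 mol.
n(KOH) added = 0.2419 x 0.01146 = 0.002772 mol, converting that many moles of HN3 to N3-.
Remaining n(HN3) = 0.004204 mol; n(N3-) = 0.002772 mol.
By Henderson-Hasselbalch, pH = pKa + log([A^-]/[HA]) = 4.72 + log(0.002772/0.004204) = 4.72 + (-0.18) = 4.54.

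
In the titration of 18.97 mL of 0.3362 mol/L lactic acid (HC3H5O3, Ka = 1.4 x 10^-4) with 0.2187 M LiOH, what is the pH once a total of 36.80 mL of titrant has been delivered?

n(acid) = 0.3362 x 0.01897 = 0.006378 mol; n(LiOH) added = 0.2187 x 0.03680 = 0.008048 mol.
Base is in excess by 0.008048 - 0.006378 = 0.001670 mol in a total volume of 0.05577 L.
[OH^-] = 0.001670/0.05577 = 0.02995 M, so pOH = 1.52 and pH = 14.00 - 1.52 = 12.48.

12.48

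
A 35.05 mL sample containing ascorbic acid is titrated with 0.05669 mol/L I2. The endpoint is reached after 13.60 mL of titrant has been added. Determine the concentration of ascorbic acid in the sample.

n(I2) = 0.05669 x 0.01360 = 0.0007710 mol.
From the balanced equation, 1 mol I2 reacts with 1 mol ascorbic acid, so n(ascorbic acid) = 0.0007710 x 1/1 = 0.0007710 mol.
[ascorbic acid] = 0.0007710 / 0.03505 L = 0.0220 M.

0.0220 M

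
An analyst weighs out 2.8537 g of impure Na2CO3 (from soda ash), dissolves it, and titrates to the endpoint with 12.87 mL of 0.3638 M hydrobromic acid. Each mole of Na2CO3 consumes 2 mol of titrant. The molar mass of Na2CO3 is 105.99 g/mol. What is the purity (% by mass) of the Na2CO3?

n(HBr) = 0.3638 x 0.01287 = 0.004682 mol.
n(Na2CO3) = 0.004682 / 2 = 0.002341 mol.
mass of Na2CO3 = 0.002341 x 105.99 = 0.2481 g.
% purity = 0.2481 / 2.8537 x 100 = 8.69%.

8.69%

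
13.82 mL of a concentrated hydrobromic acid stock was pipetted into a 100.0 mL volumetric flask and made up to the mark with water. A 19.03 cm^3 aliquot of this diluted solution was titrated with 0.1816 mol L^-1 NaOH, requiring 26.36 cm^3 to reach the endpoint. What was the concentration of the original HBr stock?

1.82 M

n(NaOH) = 0.1816 x 0.02636 = 0.004787 mol.
n(HBr) in the aliquot = 0.004787 mol.
[diluted HBr] = 0.004787 / 0.01903 = 0.2515 M.
Dilution factor = 100.0/13.82 = 7.236, so [stock] = 0.2515 x 7.236 = 1.82 M.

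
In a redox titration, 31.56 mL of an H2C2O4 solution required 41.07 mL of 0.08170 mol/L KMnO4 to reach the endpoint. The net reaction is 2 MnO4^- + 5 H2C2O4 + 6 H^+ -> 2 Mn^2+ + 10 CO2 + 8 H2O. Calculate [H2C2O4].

n(KMnO4) = 0.08170 x 0.04107 = 0.003355 mol.
From the balanced equation, 2 mol KMnO4 reacts with 5 mol H2C2O4, so n(H2C2O4) = 0.003355 x 5/2 = 0.008389 mol.
[H2C2O4] = 0.008389 / 0.03156 L = 0.266 M.

0.266 M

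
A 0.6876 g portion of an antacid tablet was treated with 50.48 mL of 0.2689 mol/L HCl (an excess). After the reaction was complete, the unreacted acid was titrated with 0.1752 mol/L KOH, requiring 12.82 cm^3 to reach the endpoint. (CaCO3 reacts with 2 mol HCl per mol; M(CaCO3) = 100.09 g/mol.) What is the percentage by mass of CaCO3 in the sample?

82.4%

Total n(HCl) added = 0.2689 x 0.05048 = 0.01357 mol.
n(KOH) used = 0.1752 x 0.01282 = 0.002246 mol, which equals the excess n(HCl).
So n(HCl) consumed by the sample = 0.01357 - 0.002246 = 0.01133 mol.
n(CaCO3) = 0.01133 / 2 = 0.005664 mol.
mass CaCO3 = 0.005664 x 100.09 = 0.5669 g, so %CaCO3 = 0.5669/0.6876 x 100 = 82.4%.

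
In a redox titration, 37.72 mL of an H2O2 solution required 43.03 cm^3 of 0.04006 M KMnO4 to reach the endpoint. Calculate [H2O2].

0.114 M

n(KMnO4) = 0.04006 x 0.04303 = 0.001724 mol.
From the balanced equation, 2 mol KMnO4 reacts with 5 mol H2O2, so n(H2O2) = 0.001724 x 5/2 = 0.004309 mol.
[H2O2] = 0.004309 / 0.03772 L = 0.114 M.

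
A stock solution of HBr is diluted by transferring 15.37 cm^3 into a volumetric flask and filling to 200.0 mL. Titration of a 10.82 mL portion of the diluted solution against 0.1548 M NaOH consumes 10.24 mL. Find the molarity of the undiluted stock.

1.91 M

n(NaOH) = 0.1548 x 0.01024 = 0.001585 mol.
n(HBr) in the aliquot = 0.001585 mol.
[diluted HBr] = 0.001585 / 0.01082 = 0.1465 M.
Dilution factor = 200.0/15.37 = 13.01, so [stock] = 0.1465 x 13.01 = 1.91 M.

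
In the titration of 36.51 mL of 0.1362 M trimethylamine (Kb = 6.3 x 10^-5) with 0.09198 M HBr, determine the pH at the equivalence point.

5.53

n((CH3)3N) = 0.1362 x 0.03651 = 0.004973 mol; V(HBr) at equivalence = 0.004973/0.09198 = 0.05406 L.
At equivalence the base is fully converted to (CH3)3NH+; total volume = 0.09057 L, so [(CH3)3NH+] = 0.004973/0.09057 = 0.05490 M.
Ka((CH3)3NH+) = Kw/Kb = 1.0e-14 / 6.3 x 10^-5 = 1.59e-10.
[H^+] = sqrt(Ka x [(CH3)3NH+]) = sqrt(1.59e-10 x 0.05490) = 2.95e-6 M.
pH = -log(2.95e-6) = 5.53.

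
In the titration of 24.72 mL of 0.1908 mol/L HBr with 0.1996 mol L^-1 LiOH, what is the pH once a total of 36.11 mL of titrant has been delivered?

n(acid) = 0.1908 x 0.02472 = 0.004717 mol; n(LiOH) added = 0.1996 x 0.03611 = 0.007208 mol.
Base is in excess by 0.007208 - 0.004717 = 0.002491 mol in a total volume of 0.06083 L.
[OH^-] = 0.002491/0.06083 = 0.04095 M, so pOH = 1.39 and pH = 14.00 - 1.39 = 12.61.

12.61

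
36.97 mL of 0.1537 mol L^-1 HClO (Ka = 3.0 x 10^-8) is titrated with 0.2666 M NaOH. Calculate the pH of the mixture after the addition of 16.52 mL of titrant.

8.06

Initial n(HClO) = 0.1537 x 0.03697 = 0.005682 mol.
n(NaOH) added = 0.2666 x 0.01652 = 0.004404 mol, converting that many moles of HClO to ClO-.
Remaining n(HClO) = 0.001278 mol; n(ClO-) = 0.004404 mol.
By Henderson-Hasselbalch, pH = pKa + log([A^-]/[HA]) = 7.52 + log(0.004404/0.001278) = 7.52 + (+0.54) = 8.06.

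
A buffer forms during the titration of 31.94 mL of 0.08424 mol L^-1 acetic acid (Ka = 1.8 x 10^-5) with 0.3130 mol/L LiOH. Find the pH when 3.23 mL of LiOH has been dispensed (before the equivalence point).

4.52

Initial n(CH3COOH) = 0.08424 x 0.03194 = 0.002691 mol.
n(LiOH) added = 0.3130 x 0.003230 = 0.001011 mol, converting that many moles of CH3COOH to CH3COO-.
Remaining n(CH3COOH) = 0.001680 mol; n(CH3COO-) = 0.001011 mol.
By Henderson-Hasselbalch, pH = pKa + log([A^-]/[HA]) = 4.74 + log(0.001011/0.001680) = 4.74 + (-0.22) = 4.52.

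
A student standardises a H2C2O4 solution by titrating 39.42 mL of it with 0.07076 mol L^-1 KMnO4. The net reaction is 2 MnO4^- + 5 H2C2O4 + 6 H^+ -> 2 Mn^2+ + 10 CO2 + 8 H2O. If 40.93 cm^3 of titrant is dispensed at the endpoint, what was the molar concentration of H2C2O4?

n(KMnO4) = 0.07076 x 0.04093 = 0.002896 mol.
From the balanced equation, 2 mol KMnO4 reacts with 5 mol H2C2O4, so n(H2C2O4) = 0.002896 x 5/2 = 0.007241 mol.
[H2C2O4] = 0.007241 / 0.03942 L = 0.184 M.

0.184 M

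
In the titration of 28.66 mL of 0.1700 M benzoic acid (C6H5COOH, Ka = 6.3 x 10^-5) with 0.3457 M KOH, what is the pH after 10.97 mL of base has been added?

4.75

Initial n(C6H5COOH) = 0.1700 x 0.02866 = 0.004872 mol.
n(KOH) added = 0.3457 x 0.01097 = 0.003792 mol, converting that many moles of C6H5COOH to C6H5COO-.
Remaining n(C6H5COOH) = 0.001080 mol; n(C6H5COO-) = 0.003792 mol.
By Henderson-Hasselbalch, pH = pKa + log([A^-]/[HA]) = 4.20 + log(0.003792/0.001080) = 4.20 + (+0.55) = 4.75.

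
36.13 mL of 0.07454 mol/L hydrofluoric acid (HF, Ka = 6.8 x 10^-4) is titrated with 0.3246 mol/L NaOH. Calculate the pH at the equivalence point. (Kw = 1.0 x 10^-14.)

7.98

n(HF) = 0.07454 x 0.03613 = 0.002693 mol; V(NaOH) at equivalence = 0.002693/0.3246 = 0.008297 L.
At equivalence all the acid is converted to F-; total volume = 0.03613 + 0.008297 = 0.04443 L, so [F-] = 0.002693/0.04443 = 0.06062 M.
Kb = Kw/Ka = 1.0e-14 / 6.8 x 10^-4 = 1.47e-11.
[OH^-] = sqrt(Kb x [F-]) = sqrt(1.47e-11 x 0.06062) = 9.44e-7 M.
pOH = 6.02, so pH = 14.00 - 6.02 = 7.98.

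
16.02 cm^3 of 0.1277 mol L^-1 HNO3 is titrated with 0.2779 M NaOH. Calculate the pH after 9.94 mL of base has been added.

12.44

n(acid) = 0.1277 x 0.01602 = 0.002046 mol; n(NaOH) added = 0.2779 x 0.009940 = 0.002762 mol.
Base is in excess by 0.002762 - 0.002046 = 0.0007166 mol in a total volume of 0.02596 L.
[OH^-] = 0.0007166/0.02596 = 0.02760 M, so pOH = 1.56 and pH = 14.00 - 1.56 = 12.44.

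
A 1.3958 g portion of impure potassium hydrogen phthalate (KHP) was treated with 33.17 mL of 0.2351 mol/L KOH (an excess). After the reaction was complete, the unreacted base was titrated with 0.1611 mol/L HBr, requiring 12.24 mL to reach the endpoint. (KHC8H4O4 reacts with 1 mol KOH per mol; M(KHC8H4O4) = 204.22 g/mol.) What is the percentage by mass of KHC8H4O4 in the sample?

85.2%

Total n(KOH) added = 0.2351 x 0.03317 = 0.007798 mol.
n(HBr) used = 0.1611 x 0.01224 = 0.001972 mol, which equals the excess n(KOH).
So n(KOH) consumed by the sample = 0.007798 - 0.001972 = 0.005826 mol.
n(KHC8H4O4) = 0.005826 / 1 = 0.005826 mol.
mass KHC8H4O4 = 0.005826 x 204.22 = 1.190 g, so %KHC8H4O4 = 1.190/1.3958 x 100 = 85.2%.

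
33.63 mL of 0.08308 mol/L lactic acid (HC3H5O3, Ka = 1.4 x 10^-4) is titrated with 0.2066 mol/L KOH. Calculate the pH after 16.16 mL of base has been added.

n(acid) = 0.08308 x 0.03363 = 0.002794 mol; n(KOH) added = 0.2066 x 0.01616 = 0.003339 mol.
Base is in excess by 0.003339 - 0.002794 = 0.0005447 mol in a total volume of 0.04979 L.
[OH^-] = 0.0005447/0.04979 = 0.01094 M, so pOH = 1.96 and pH = 14.00 - 1.96 = 12.04.

12.04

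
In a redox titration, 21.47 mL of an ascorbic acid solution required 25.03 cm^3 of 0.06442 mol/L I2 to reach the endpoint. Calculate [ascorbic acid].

0.0751 M

n(I2) = 0.06442 x 0.02503 = 0.001612 mol.
From the balanced equation, 1 mol I2 reacts with 1 mol ascorbic acid, so n(ascorbic acid) = 0.001612 x 1/1 = 0.001612 mol.
[ascorbic acid] = 0.001612 / 0.02147 L = 0.0751 M.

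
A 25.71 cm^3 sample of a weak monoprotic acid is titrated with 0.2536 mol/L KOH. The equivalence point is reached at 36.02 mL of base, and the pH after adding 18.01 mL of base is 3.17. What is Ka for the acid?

18.01 mL is half of the equivalence volume, so this is the half-equivalence point where [HA] = [A^-].
At half-equivalence pH = pKa, so pKa = 3.17.
Ka = 10^(-3.17) = 6.8 x 10^-4.

6.8 x 10^-4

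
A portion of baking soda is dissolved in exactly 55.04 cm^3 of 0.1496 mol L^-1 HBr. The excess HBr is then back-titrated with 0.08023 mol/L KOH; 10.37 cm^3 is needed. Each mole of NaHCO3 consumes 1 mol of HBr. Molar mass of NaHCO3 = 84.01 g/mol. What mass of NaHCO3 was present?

0.622 g

Total n(HBr) added = 0.1496 x 0.05504 = 0.008234 mol.
n(KOH) used = 0.08023 x 0.01037 = 0.0008320 mol, which equals the excess n(HBr).
So n(HBr) consumed by the sample = 0.008234 - 0.0008320 = 0.007402 mol.
n(NaHCO3) = 0.007402 / 1 = 0.007402 mol.
mass = 0.007402 mol x 84.01 g/mol = 0.622 g.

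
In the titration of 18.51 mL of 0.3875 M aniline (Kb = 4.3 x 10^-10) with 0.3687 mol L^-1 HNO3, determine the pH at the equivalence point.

n(C6H5NH2) = 0.3875 x 0.01851 = 0.007173 mol; V(HNO3) at equivalence = 0.007173/0.3687 = 0.01945 L.
At equivalence the base is fully converted to C6H5NH3+; total volume = 0.03796 L, so [C6H5NH3+] = 0.007173/0.03796 = 0.1889 M.
Ka(C6H5NH3+) = Kw/Kb = 1.0e-14 / 4.3 x 10^-10 = 2.33e-5.
[H^+] = sqrt(Ka x [C6H5NH3+]) = sqrt(2.33e-5 x 0.1889) = 0.00210 M.
pH = -log(0.00210) = 2.68.

2.68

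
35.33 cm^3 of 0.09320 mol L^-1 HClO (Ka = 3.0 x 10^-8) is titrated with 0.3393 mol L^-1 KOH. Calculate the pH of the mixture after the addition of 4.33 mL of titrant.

Initial n(HClO) = 0.09320 x 0.03533 = 0.003293 mol.
n(KOH) added = 0.3393 x 0.004330 = 0.001469 mol, converting that many moles of HClO to ClO-.
Remaining n(HClO) = 0.001824 mol; n(ClO-) = 0.001469 mol.
By Henderson-Hasselbalch, pH = pKa + log([A^-]/[HA]) = 7.52 + log(0.001469/0.001824) = 7.52 + (-0.09) = 7.43.

7.43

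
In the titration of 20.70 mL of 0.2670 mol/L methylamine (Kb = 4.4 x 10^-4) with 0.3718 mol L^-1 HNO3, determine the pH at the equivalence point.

5.73

n(CH3NH2) = 0.2670 x 0.02070 = 0.005527 mol; V(HNO3) at equivalence = 0.005527/0.3718 = 0.01487 L.
At equivalence the base is fully converted to CH3NH3+; total volume = 0.03557 L, so [CH3NH3+] = 0.005527/0.03557 = 0.1554 M.
Ka(CH3NH3+) = Kw/Kb = 1.0e-14 / 4.4 x 10^-4 = 2.27e-11.
[H^+] = sqrt(Ka x [CH3NH3+]) = sqrt(2.27e-11 x 0.1554) = 1.88e-6 M.
pH = -log(1.88e-6) = 5.73.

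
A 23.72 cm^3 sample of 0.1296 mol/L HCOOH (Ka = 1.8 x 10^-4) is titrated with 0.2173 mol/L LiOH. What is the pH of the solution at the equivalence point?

n(HCOOH) = 0.1296 x 0.02372 = 0.003074 mol; V(LiOH) at equivalence = 0.003074/0.2173 = 0.01415 L.
At equivalence all the acid is converted to HCOO-; total volume = 0.02372 + 0.01415 = 0.03787 L, so [HCOO-] = 0.003074/0.03787 = 0.08118 M.
Kb = Kw/Ka = 1.0e-14 / 1.8 x 10^-4 = 5.56e-11.
[OH^-] = sqrt(Kb x [HCOO-]) = sqrt(5.56e-11 x 0.08118) = 2.12e-6 M.
pOH = 5.67, so pH = 14.00 - 5.67 = 8.33.

8.33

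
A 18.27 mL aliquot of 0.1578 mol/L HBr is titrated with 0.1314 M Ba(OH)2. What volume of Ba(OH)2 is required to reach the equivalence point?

11.0 mL

n(HBr) = 0.1578 mol/L x 0.01827 L = 0.002883 mol.
The neutralisation is 2 HBr : 1 Ba(OH)2, so n(Ba(OH)2) = 0.002883 x 1/2 = 0.001442 mol.
V(Ba(OH)2) = 0.001442 / 0.1314 = 0.01097 L = 11.0 mL.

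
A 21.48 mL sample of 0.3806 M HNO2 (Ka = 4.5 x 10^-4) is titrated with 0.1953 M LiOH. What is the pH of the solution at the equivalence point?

n(HNO2) = 0.3806 x 0.02148 = 0.008175 mol; V(LiOH) at equivalence = 0.008175/0.1953 = 0.04186 L.
At equivalence all the acid is converted to NO2-; total volume = 0.02148 + 0.04186 = 0.06334 L, so [NO2-] = 0.008175/0.06334 = 0.1291 M.
Kb = Kw/Ka = 1.0e-14 / 4.5 x 10^-4 = 2.22e-11.
[OH^-] = sqrt(Kb x [NO2-]) = sqrt(2.22e-11 x 0.1291) = 1.69e-6 M.
pOH = 5.77, so pH = 14.00 - 5.77 = 8.23.

8.23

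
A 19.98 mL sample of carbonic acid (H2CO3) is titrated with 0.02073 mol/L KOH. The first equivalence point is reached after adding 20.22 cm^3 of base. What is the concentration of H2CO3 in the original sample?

n(KOH) = 0.02073 x 0.02022 = 0.0004192 mol.
At the first equivalence point, 1 mol OH^- react per mol H2CO3, so n(H2CO3) = 0.0004192 / 1 = 0.0004192 mol.
[H2CO3] = 0.0004192 / 0.01998 L = 0.0210 M.

0.0210 M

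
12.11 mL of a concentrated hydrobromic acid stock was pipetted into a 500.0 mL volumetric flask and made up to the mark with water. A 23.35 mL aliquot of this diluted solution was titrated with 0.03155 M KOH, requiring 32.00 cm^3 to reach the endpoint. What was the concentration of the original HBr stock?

n(KOH) = 0.03155 x 0.03200 = 0.001010 mol.
n(HBr) in the aliquot = 0.001010 mol.
[diluted HBr] = 0.001010 / 0.02335 = 0.04324 M.
Dilution factor = 500.0/12.11 = 41.29, so [stock] = 0.04324 x 41.29 = 1.79 M.

1.79 M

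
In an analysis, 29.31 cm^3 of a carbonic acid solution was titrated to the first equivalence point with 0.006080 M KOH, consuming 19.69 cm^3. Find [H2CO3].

n(KOH) = 0.006080 x 0.01969 = 0.0001197 mol.
At the first equivalence point, 1 mol OH^- react per mol H2CO3, so n(H2CO3) = 0.0001197 / 1 = 0.0001197 mol.
[H2CO3] = 0.0001197 / 0.02931 L = 0.00408 M.

0.00408 M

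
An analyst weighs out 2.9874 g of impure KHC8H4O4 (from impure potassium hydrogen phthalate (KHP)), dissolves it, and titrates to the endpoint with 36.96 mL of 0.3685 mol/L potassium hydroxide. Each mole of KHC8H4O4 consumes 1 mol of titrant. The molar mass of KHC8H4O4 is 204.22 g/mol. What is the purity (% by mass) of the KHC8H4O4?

93.1%

n(KOH) = 0.3685 x 0.03696 = 0.01362 mol.
n(KHC8H4O4) = 0.01362 / 1 = 0.01362 mol.
mass of KHC8H4O4 = 0.01362 x 204.22 = 2.781 g.
% purity = 2.781 / 2.9874 x 100 = 93.1%.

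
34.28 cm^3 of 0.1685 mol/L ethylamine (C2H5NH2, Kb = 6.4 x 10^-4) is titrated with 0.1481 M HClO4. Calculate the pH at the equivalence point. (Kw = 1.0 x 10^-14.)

n(C2H5NH2) = 0.1685 x 0.03428 = 0.005776 mol; V(HClO4) at equivalence = 0.005776/0.1481 = 0.03900 L.
At equivalence the base is fully converted to C2H5NH3+; total volume = 0.07328 L, so [C2H5NH3+] = 0.005776/0.07328 = 0.07882 M.
Ka(C2H5NH3+) = Kw/Kb = 1.0e-14 / 6.4 x 10^-4 = 1.56e-11.
[H^+] = sqrt(Ka x [C2H5NH3+]) = sqrt(1.56e-11 x 0.07882) = 1.11e-6 M.
pH = -log(1.11e-6) = 5.95.

5.95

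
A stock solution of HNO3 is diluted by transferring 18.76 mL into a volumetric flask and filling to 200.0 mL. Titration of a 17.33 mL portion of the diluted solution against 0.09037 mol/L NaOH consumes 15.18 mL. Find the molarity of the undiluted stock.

n(NaOH) = 0.09037 x 0.01518 = 0.001372 mol.
n(HNO3) in the aliquot = 0.001372 mol.
[diluted HNO3] = 0.001372 / 0.01733 = 0.07916 M.
Dilution factor = 200.0/18.76 = 10.66, so [stock] = 0.07916 x 10.66 = 0.844 M.

0.844 M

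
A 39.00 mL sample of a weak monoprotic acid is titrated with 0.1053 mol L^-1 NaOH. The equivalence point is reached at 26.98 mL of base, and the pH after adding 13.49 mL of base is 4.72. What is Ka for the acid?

1.9 x 10^-5

13.49 mL is half of the equivalence volume, so this is the half-equivalence point where [HA] = [A^-].
At half-equivalence pH = pKa, so pKa = 4.72.
Ka = 10^(-4.72) = 1.9 x 10^-5.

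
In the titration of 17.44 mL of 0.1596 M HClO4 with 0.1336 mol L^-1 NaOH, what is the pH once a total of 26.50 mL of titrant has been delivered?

n(acid) = 0.1596 x 0.01744 = 0.002783 mol; n(NaOH) added = 0.1336 x 0.02650 = 0.003540 mol.
Base is in excess by 0.003540 - 0.002783 = 0.0007570 mol in a total volume of 0.04394 L.
[OH^-] = 0.0007570/0.04394 = 0.01723 M, so pOH = 1.76 and pH = 14.00 - 1.76 = 12.24.

12.24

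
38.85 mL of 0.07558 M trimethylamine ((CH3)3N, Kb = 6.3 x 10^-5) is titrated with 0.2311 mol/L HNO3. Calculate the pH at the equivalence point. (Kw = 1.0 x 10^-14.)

n((CH3)3N) = 0.07558 x 0.03885 = 0.002936 mol; V(HNO3) at equivalence = 0.002936/0.2311 = 0.01271 L.
At equivalence the base is fully converted to (CH3)3NH+; total volume = 0.05156 L, so [(CH3)3NH+] = 0.002936/0.05156 = 0.05695 M.
Ka((CH3)3NH+) = Kw/Kb = 1.0e-14 / 6.3 x 10^-5 = 1.59e-10.
[H^+] = sqrt(Ka x [(CH3)3NH+]) = sqrt(1.59e-10 x 0.05695) = 3.01e-6 M.
pH = -log(3.01e-6) = 5.52.

5.52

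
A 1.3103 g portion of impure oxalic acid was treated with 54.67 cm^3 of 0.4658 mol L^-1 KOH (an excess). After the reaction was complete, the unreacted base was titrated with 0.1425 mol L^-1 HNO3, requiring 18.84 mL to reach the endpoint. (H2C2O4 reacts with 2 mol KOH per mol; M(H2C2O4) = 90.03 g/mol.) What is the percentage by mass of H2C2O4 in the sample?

78.3%

Total n(KOH) added = 0.4658 x 0.05467 = 0.02547 mol.
n(HNO3) used = 0.1425 x 0.01884 = 0.002685 mol, which equals the excess n(KOH).
So n(KOH) consumed by the sample = 0.02547 - 0.002685 = 0.02278 mol.
n(H2C2O4) = 0.02278 / 2 = 0.01139 mol.
mass H2C2O4 = 0.01139 x 90.03 = 1.025 g, so %H2C2O4 = 1.025/1.3103 x 100 = 78.3%.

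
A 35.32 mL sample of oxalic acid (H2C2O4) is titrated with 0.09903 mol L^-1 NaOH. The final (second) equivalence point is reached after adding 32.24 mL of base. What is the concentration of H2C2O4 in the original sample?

n(NaOH) = 0.09903 x 0.03224 = 0.003193 mol.
At the final (second) equivalence point, 2 mol OH^- react per mol H2C2O4, so n(H2C2O4) = 0.003193 / 2 = 0.001596 mol.
[H2C2O4] = 0.001596 / 0.03532 L = 0.0452 M.

0.0452 M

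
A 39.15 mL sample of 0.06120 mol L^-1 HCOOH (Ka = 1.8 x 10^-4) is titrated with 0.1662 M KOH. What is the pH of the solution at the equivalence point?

n(HCOOH) = 0.06120 x 0.03915 = 0.002396 mol; V(KOH) at equivalence = 0.002396/0.1662 = 0.01442 L.
At equivalence all the acid is converted to HCOO-; total volume = 0.03915 + 0.01442 = 0.05357 L, so [HCOO-] = 0.002396/0.05357 = 0.04473 M.
Kb = Kw/Ka = 1.0e-14 / 1.8 x 10^-4 = 5.56e-11.
[OH^-] = sqrt(Kb x [HCOO-]) = sqrt(5.56e-11 x 0.04473) = 1.58e-6 M.
pOH = 5.80, so pH = 14.00 - 5.80 = 8.20.

8.20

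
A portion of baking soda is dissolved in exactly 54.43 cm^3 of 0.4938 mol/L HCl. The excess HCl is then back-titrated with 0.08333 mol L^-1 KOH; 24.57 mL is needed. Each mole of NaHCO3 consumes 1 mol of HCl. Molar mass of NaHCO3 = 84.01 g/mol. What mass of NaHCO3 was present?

Total n(HCl) added = 0.4938 x 0.05443 = 0.02688 mol.
n(KOH) used = 0.08333 x 0.02457 = 0.002047 mol, which equals the excess n(HCl).
So n(HCl) consumed by the sample = 0.02688 - 0.002047 = 0.02483 mol.
n(NaHCO3) = 0.02483 / 1 = 0.02483 mol.
mass = 0.02483 mol x 84.01 g/mol = 2.09 g.

2.09 g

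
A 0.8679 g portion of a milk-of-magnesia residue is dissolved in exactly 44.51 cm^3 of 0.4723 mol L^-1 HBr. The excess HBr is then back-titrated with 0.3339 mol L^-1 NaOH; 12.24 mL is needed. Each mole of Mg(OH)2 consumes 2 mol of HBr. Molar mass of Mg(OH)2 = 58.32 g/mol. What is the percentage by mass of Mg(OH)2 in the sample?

56.9%

Total n(HBr) added = 0.4723 x 0.04451 = 0.02102 mol.
n(NaOH) used = 0.3339 x 0.01224 = 0.004087 mol, which equals the excess n(HBr).
So n(HBr) consumed by the sample = 0.02102 - 0.004087 = 0.01694 mol.
n(Mg(OH)2) = 0.01694 / 2 = 0.008468 mol.
mass Mg(OH)2 = 0.008468 x 58.32 = 0.4938 g, so %Mg(OH)2 = 0.4938/0.8679 x 100 = 56.9%.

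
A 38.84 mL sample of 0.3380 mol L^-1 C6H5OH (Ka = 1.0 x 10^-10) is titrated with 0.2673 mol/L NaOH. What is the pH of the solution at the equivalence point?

n(C6H5OH) = 0.3380 x 0.03884 = 0.01313 mol; V(NaOH) at equivalence = 0.01313/0.2673 = 0.04911 L.
At equivalence all the acid is converted to C6H5O-; total volume = 0.03884 + 0.04911 = 0.08795 L, so [C6H5O-] = 0.01313/0.08795 = 0.1493 M.
Kb = Kw/Ka = 1.0e-14 / 1.0 x 10^-10 = 0.000100.
[OH^-] = sqrt(Kb x [C6H5O-]) = sqrt(0.000100 x 0.1493) = 0.00386 M.
pOH = 2.41, so pH = 14.00 - 2.41 = 11.59.

11.59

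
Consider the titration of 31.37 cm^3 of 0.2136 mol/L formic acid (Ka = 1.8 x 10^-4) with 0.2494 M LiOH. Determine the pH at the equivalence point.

8.40

n(HCOOH) = 0.2136 x 0.03137 = 0.006701 mol; V(LiOH) at equivalence = 0.006701/0.2494 = 0.02687 L.
At equivalence all the acid is converted to HCOO-; total volume = 0.03137 + 0.02687 = 0.05824 L, so [HCOO-] = 0.006701/0.05824 = 0.1151 M.
Kb = Kw/Ka = 1.0e-14 / 1.8 x 10^-4 = 5.56e-11.
[OH^-] = sqrt(Kb x [HCOO-]) = sqrt(5.56e-11 x 0.1151) = 2.53e-6 M.
pOH = 5.60, so pH = 14.00 - 5.60 = 8.40.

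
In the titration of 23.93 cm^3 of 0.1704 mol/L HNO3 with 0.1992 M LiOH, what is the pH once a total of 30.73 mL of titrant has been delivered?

12.57

n(acid) = 0.1704 x 0.02393 = 0.004078 mol; n(LiOH) added = 0.1992 x 0.03073 = 0.006121 mol.
Base is in excess by 0.006121 - 0.004078 = 0.002044 mol in a total volume of 0.05466 L.
[OH^-] = 0.002044/0.05466 = 0.03739 M, so pOH = 1.43 and pH = 14.00 - 1.43 = 12.57.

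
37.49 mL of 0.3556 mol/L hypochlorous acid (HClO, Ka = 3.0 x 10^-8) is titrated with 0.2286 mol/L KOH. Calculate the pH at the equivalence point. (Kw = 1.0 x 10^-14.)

10.33

n(HClO) = 0.3556 x 0.03749 = 0.01333 mol; V(KOH) at equivalence = 0.01333/0.2286 = 0.05832 L.
At equivalence all the acid is converted to ClO-; total volume = 0.03749 + 0.05832 = 0.09581 L, so [ClO-] = 0.01333/0.09581 = 0.1391 M.
Kb = Kw/Ka = 1.0e-14 / 3.0 x 10^-8 = 3.33e-7.
[OH^-] = sqrt(Kb x [ClO-]) = sqrt(3.33e-7 x 0.1391) = 0.000215 M.
pOH = 3.67, so pH = 14.00 - 3.67 = 10.33.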